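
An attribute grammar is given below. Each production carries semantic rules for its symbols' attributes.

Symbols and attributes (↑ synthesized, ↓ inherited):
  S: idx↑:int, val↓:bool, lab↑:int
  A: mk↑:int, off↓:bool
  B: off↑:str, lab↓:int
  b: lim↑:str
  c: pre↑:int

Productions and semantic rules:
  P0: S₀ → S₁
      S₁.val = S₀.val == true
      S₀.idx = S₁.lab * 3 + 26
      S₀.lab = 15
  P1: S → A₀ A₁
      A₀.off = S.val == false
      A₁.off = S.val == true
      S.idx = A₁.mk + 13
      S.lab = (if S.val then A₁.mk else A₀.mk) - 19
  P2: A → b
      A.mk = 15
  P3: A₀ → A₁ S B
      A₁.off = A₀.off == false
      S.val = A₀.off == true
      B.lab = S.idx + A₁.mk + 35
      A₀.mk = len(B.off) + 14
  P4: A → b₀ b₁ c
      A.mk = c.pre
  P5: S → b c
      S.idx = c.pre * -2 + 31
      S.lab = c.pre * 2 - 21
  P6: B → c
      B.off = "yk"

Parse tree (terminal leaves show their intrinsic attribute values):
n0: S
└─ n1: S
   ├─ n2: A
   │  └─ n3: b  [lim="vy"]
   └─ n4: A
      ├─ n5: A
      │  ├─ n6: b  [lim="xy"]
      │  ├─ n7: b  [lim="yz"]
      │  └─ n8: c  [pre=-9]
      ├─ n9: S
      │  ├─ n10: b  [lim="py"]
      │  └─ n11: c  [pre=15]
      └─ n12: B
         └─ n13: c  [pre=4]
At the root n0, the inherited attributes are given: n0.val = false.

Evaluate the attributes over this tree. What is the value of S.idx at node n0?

1. n0.val = false  [given at root]
2. n1.val = false  [S₀.val == true]
3. n2.off = true  [S.val == false]
4. n3.lim = "vy"  [terminal]
5. n2.mk = 15  [15]
6. n4.off = false  [S.val == true]
7. n5.off = true  [A₀.off == false]
8. n6.lim = "xy"  [terminal]
9. n7.lim = "yz"  [terminal]
10. n8.pre = -9  [terminal]
11. n5.mk = -9  [c.pre]
12. n9.val = false  [A₀.off == true]
13. n10.lim = "py"  [terminal]
14. n11.pre = 15  [terminal]
15. n9.idx = 1  [c.pre * -2 + 31]
16. n9.lab = 9  [c.pre * 2 - 21]
17. n12.lab = 27  [S.idx + A₁.mk + 35]
18. n13.pre = 4  [terminal]
19. n12.off = "yk"  ["yk"]
20. n4.mk = 16  [len(B.off) + 14]
21. n1.idx = 29  [A₁.mk + 13]
22. n1.lab = -4  [(if S.val then A₁.mk else A₀.mk) - 19]
23. n0.idx = 14  [S₁.lab * 3 + 26]
24. n0.lab = 15  [15]

14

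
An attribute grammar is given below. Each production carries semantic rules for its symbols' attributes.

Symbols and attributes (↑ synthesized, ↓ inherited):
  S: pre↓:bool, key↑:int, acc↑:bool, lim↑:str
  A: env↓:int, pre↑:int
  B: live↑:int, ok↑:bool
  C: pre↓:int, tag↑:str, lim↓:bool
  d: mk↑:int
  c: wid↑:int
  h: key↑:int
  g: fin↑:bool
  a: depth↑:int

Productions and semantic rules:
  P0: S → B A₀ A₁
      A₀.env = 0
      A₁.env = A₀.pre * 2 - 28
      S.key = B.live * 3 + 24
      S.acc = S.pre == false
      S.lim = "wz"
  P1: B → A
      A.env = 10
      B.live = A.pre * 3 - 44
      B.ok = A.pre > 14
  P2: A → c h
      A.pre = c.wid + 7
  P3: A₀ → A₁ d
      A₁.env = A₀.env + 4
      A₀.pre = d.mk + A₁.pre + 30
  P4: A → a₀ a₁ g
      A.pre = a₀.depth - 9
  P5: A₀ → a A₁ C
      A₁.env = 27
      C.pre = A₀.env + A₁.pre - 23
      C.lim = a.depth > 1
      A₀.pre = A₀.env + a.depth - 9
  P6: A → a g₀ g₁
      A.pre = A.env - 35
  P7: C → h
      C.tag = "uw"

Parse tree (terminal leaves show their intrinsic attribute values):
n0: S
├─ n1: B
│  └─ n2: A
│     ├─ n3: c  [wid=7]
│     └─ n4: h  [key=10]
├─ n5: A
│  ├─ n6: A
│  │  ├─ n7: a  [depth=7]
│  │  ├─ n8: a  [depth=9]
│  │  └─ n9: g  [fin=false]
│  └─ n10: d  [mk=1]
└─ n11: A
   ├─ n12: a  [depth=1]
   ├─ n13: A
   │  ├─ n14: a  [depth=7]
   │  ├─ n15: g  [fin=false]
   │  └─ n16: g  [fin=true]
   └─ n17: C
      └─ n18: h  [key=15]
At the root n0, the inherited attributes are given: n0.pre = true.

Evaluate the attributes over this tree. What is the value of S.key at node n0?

18

1. n0.pre = true  [given at root]
2. n2.env = 10  [10]
3. n3.wid = 7  [terminal]
4. n4.key = 10  [terminal]
5. n2.pre = 14  [c.wid + 7]
6. n1.live = -2  [A.pre * 3 - 44]
7. n1.ok = false  [A.pre > 14]
8. n5.env = 0  [0]
9. n6.env = 4  [A₀.env + 4]
10. n7.depth = 7  [terminal]
11. n8.depth = 9  [terminal]
12. n9.fin = false  [terminal]
13. n6.pre = -2  [a₀.depth - 9]
14. n10.mk = 1  [terminal]
15. n5.pre = 29  [d.mk + A₁.pre + 30]
16. n11.env = 30  [A₀.pre * 2 - 28]
17. n12.depth = 1  [terminal]
18. n13.env = 27  [27]
19. n14.depth = 7  [terminal]
20. n15.fin = false  [terminal]
21. n16.fin = true  [terminal]
22. n13.pre = -8  [A.env - 35]
23. n17.pre = -1  [A₀.env + A₁.pre - 23]
24. n17.lim = false  [a.depth > 1]
25. n18.key = 15  [terminal]
26. n17.tag = "uw"  ["uw"]
27. n11.pre = 22  [A₀.env + a.depth - 9]
28. n0.key = 18  [B.live * 3 + 24]
29. n0.acc = false  [S.pre == false]
30. n0.lim = "wz"  ["wz"]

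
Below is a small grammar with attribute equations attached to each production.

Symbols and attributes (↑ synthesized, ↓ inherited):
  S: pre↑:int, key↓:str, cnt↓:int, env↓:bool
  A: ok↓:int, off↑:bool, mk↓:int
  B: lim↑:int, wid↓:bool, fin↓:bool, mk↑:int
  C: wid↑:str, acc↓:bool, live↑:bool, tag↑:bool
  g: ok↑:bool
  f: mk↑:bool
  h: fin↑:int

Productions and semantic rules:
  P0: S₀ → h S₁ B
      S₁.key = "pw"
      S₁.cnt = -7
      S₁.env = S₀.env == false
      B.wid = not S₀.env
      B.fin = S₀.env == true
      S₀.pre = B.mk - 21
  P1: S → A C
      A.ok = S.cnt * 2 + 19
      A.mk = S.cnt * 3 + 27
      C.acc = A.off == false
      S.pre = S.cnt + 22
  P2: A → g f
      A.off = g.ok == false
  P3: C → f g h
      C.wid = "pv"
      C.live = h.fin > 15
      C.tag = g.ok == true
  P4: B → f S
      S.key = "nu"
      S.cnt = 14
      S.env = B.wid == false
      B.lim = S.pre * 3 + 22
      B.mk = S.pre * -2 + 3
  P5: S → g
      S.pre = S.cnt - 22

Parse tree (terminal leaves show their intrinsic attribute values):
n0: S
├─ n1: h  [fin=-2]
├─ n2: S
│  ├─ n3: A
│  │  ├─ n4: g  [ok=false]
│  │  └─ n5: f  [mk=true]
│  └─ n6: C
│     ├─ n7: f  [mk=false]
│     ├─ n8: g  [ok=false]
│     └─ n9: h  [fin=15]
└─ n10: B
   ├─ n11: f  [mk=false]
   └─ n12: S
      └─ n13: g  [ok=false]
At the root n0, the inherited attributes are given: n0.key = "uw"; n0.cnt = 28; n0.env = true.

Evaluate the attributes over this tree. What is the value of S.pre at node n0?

1. n0.key = "uw"  [given at root]
2. n0.cnt = 28  [given at root]
3. n0.env = true  [given at root]
4. n1.fin = -2  [terminal]
5. n2.key = "pw"  ["pw"]
6. n2.cnt = -7  [-7]
7. n2.env = false  [S₀.env == false]
8. n3.ok = 5  [S.cnt * 2 + 19]
9. n3.mk = 6  [S.cnt * 3 + 27]
10. n4.ok = false  [terminal]
11. n5.mk = true  [terminal]
12. n3.off = true  [g.ok == false]
13. n6.acc = false  [A.off == false]
14. n7.mk = false  [terminal]
15. n8.ok = false  [terminal]
16. n9.fin = 15  [terminal]
17. n6.wid = "pv"  ["pv"]
18. n6.live = false  [h.fin > 15]
19. n6.tag = false  [g.ok == true]
20. n2.pre = 15  [S.cnt + 22]
21. n10.wid = false  [not S₀.env]
22. n10.fin = true  [S₀.env == true]
23. n11.mk = false  [terminal]
24. n12.key = "nu"  ["nu"]
25. n12.cnt = 14  [14]
26. n12.env = true  [B.wid == false]
27. n13.ok = false  [terminal]
28. n12.pre = -8  [S.cnt - 22]
29. n10.lim = -2  [S.pre * 3 + 22]
30. n10.mk = 19  [S.pre * -2 + 3]
31. n0.pre = -2  [B.mk - 21]

-2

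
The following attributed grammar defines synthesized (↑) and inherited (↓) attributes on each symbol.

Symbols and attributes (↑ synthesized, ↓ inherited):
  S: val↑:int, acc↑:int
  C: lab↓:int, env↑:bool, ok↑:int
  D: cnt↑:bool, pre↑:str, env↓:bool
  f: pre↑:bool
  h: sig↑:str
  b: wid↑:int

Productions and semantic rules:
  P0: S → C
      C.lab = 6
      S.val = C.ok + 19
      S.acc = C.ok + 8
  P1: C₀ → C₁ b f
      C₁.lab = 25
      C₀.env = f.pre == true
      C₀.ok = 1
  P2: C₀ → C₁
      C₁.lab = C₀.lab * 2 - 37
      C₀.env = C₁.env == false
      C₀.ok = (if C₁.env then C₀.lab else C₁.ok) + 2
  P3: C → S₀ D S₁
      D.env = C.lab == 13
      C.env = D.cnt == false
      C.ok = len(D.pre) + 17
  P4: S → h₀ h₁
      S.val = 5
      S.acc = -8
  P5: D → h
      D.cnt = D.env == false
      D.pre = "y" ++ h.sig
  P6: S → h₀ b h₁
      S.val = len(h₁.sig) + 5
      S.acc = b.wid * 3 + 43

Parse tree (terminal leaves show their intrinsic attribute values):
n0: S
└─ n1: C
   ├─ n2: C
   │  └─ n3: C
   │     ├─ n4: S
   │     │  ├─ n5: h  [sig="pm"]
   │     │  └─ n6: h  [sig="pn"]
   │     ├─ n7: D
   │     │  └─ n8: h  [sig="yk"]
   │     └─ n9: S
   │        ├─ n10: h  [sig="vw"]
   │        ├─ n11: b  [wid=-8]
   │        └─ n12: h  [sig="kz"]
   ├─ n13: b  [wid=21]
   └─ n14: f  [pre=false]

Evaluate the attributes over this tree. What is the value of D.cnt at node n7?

1. n1.lab = 6  [6]
2. n2.lab = 25  [25]
3. n3.lab = 13  [C₀.lab * 2 - 37]
4. n5.sig = "pm"  [terminal]
5. n6.sig = "pn"  [terminal]
6. n4.val = 5  [5]
7. n4.acc = -8  [-8]
8. n7.env = true  [C.lab == 13]
9. n8.sig = "yk"  [terminal]
10. n7.cnt = false  [D.env == false]
11. n7.pre = "yyk"  ["y" ++ h.sig]
12. n10.sig = "vw"  [terminal]
13. n11.wid = -8  [terminal]
14. n12.sig = "kz"  [terminal]
15. n9.val = 7  [len(h₁.sig) + 5]
16. n9.acc = 19  [b.wid * 3 + 43]
17. n3.env = true  [D.cnt == false]
18. n3.ok = 20  [len(D.pre) + 17]
19. n2.env = false  [C₁.env == false]
20. n2.ok = 27  [(if C₁.env then C₀.lab else C₁.ok) + 2]
21. n13.wid = 21  [terminal]
22. n14.pre = false  [terminal]
23. n1.env = false  [f.pre == true]
24. n1.ok = 1  [1]
25. n0.val = 20  [C.ok + 19]
26. n0.acc = 9  [C.ok + 8]

false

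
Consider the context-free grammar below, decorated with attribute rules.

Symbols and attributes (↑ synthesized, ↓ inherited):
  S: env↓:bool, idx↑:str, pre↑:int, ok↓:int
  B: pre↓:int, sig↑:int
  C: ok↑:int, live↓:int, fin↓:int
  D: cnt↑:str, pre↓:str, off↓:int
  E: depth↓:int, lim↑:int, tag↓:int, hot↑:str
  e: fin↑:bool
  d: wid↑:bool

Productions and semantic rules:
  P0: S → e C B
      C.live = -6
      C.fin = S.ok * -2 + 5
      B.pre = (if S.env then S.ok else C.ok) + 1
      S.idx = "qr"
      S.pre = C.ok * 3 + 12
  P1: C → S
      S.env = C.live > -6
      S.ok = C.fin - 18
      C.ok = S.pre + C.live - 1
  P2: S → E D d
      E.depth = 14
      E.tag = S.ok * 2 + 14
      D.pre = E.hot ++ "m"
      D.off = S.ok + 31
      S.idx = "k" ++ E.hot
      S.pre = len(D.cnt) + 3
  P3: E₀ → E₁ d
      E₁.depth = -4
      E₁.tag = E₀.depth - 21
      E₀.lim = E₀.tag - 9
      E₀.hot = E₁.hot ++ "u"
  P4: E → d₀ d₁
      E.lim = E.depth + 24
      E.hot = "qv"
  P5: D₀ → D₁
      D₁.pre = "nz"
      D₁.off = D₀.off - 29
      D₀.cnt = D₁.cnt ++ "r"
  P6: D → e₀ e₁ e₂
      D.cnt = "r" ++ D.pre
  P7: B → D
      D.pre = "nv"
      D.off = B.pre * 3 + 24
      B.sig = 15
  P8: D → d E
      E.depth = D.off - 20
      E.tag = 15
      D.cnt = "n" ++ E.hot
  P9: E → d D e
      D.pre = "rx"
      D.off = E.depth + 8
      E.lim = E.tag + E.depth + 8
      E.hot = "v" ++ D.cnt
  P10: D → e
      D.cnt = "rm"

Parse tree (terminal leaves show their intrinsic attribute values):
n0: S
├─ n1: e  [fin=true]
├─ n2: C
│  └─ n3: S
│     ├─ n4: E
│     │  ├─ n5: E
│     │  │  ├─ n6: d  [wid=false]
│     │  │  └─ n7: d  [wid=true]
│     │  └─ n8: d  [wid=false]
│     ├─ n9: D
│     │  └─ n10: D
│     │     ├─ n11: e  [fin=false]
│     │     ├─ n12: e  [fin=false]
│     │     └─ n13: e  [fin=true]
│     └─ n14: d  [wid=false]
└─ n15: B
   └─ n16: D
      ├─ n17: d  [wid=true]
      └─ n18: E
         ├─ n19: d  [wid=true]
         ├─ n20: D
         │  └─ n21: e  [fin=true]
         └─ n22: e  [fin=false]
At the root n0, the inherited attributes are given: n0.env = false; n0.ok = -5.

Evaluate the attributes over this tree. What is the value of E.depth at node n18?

1. n0.env = false  [given at root]
2. n0.ok = -5  [given at root]
3. n1.fin = true  [terminal]
4. n2.live = -6  [-6]
5. n2.fin = 15  [S.ok * -2 + 5]
6. n3.env = false  [C.live > -6]
7. n3.ok = -3  [C.fin - 18]
8. n4.depth = 14  [14]
9. n4.tag = 8  [S.ok * 2 + 14]
10. n5.depth = -4  [-4]
11. n5.tag = -7  [E₀.depth - 21]
12. n6.wid = false  [terminal]
13. n7.wid = true  [terminal]
14. n5.lim = 20  [E.depth + 24]
15. n5.hot = "qv"  ["qv"]
16. n8.wid = false  [terminal]
17. n4.lim = -1  [E₀.tag - 9]
18. n4.hot = "qvu"  [E₁.hot ++ "u"]
19. n9.pre = "qvum"  [E.hot ++ "m"]
20. n9.off = 28  [S.ok + 31]
21. n10.pre = "nz"  ["nz"]
22. n10.off = -1  [D₀.off - 29]
23. n11.fin = false  [terminal]
24. n12.fin = false  [terminal]
25. n13.fin = true  [terminal]
26. n10.cnt = "rnz"  ["r" ++ D.pre]
27. n9.cnt = "rnzr"  [D₁.cnt ++ "r"]
28. n14.wid = false  [terminal]
29. n3.idx = "kqvu"  ["k" ++ E.hot]
30. n3.pre = 7  [len(D.cnt) + 3]
31. n2.ok = 0  [S.pre + C.live - 1]
32. n15.pre = 1  [(if S.env then S.ok else C.ok) + 1]
33. n16.pre = "nv"  ["nv"]
34. n16.off = 27  [B.pre * 3 + 24]
35. n17.wid = true  [terminal]
36. n18.depth = 7  [D.off - 20]
37. n18.tag = 15  [15]
38. n19.wid = true  [terminal]
39. n20.pre = "rx"  ["rx"]
40. n20.off = 15  [E.depth + 8]
41. n21.fin = true  [terminal]
42. n20.cnt = "rm"  ["rm"]
43. n22.fin = false  [terminal]
44. n18.lim = 30  [E.tag + E.depth + 8]
45. n18.hot = "vrm"  ["v" ++ D.cnt]
46. n16.cnt = "nvrm"  ["n" ++ E.hot]
47. n15.sig = 15  [15]
48. n0.idx = "qr"  ["qr"]
49. n0.pre = 12  [C.ok * 3 + 12]

7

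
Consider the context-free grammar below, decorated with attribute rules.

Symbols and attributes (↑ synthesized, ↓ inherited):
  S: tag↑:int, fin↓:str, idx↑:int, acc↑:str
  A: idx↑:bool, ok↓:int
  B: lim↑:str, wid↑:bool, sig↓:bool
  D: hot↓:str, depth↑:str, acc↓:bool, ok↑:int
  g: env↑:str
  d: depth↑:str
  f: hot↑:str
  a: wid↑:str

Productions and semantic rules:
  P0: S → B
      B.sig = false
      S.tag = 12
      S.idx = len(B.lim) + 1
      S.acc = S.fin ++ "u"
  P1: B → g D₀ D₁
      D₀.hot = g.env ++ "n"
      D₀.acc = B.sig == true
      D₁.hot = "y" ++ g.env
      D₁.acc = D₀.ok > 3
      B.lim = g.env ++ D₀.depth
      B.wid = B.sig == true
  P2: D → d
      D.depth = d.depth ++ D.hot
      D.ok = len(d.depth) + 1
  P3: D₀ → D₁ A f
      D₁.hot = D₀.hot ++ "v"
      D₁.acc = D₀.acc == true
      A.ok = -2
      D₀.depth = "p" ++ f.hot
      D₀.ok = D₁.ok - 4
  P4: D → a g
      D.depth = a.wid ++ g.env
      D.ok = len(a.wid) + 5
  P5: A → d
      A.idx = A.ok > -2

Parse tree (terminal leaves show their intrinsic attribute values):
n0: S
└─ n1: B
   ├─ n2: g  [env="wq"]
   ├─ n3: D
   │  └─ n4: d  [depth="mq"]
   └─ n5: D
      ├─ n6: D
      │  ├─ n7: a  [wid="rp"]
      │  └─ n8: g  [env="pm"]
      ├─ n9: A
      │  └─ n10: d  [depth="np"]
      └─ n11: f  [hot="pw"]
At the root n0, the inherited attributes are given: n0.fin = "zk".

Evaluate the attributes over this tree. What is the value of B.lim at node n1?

"wqmqwqn"

1. n0.fin = "zk"  [given at root]
2. n1.sig = false  [false]
3. n2.env = "wq"  [terminal]
4. n3.hot = "wqn"  [g.env ++ "n"]
5. n3.acc = false  [B.sig == true]
6. n4.depth = "mq"  [terminal]
7. n3.depth = "mqwqn"  [d.depth ++ D.hot]
8. n3.ok = 3  [len(d.depth) + 1]
9. n5.hot = "ywq"  ["y" ++ g.env]
10. n5.acc = false  [D₀.ok > 3]
11. n6.hot = "ywqv"  [D₀.hot ++ "v"]
12. n6.acc = false  [D₀.acc == true]
13. n7.wid = "rp"  [terminal]
14. n8.env = "pm"  [terminal]
15. n6.depth = "rppm"  [a.wid ++ g.env]
16. n6.ok = 7  [len(a.wid) + 5]
17. n9.ok = -2  [-2]
18. n10.depth = "np"  [terminal]
19. n9.idx = false  [A.ok > -2]
20. n11.hot = "pw"  [terminal]
21. n5.depth = "ppw"  ["p" ++ f.hot]
22. n5.ok = 3  [D₁.ok - 4]
23. n1.lim = "wqmqwqn"  [g.env ++ D₀.depth]
24. n1.wid = false  [B.sig == true]
25. n0.tag = 12  [12]
26. n0.idx = 8  [len(B.lim) + 1]
27. n0.acc = "zku"  [S.fin ++ "u"]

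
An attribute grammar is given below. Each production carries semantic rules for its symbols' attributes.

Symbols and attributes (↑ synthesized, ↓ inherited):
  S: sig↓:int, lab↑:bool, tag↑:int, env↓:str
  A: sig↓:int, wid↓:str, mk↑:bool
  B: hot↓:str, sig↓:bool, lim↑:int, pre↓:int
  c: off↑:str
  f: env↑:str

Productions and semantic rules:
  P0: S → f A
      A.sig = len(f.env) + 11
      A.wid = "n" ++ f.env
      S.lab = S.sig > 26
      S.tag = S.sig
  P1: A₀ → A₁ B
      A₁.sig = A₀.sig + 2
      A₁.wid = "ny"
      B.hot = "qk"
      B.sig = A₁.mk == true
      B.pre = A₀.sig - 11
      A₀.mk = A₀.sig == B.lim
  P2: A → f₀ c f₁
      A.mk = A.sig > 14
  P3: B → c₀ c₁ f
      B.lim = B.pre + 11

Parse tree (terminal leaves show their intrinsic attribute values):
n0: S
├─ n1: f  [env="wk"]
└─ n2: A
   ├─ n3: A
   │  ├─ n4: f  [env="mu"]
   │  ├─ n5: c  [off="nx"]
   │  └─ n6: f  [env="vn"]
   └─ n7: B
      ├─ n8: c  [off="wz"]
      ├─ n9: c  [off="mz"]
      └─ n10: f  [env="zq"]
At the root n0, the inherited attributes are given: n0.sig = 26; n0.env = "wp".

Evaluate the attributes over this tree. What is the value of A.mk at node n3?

true

1. n0.sig = 26  [given at root]
2. n0.env = "wp"  [given at root]
3. n1.env = "wk"  [terminal]
4. n2.sig = 13  [len(f.env) + 11]
5. n2.wid = "nwk"  ["n" ++ f.env]
6. n3.sig = 15  [A₀.sig + 2]
7. n3.wid = "ny"  ["ny"]
8. n4.env = "mu"  [terminal]
9. n5.off = "nx"  [terminal]
10. n6.env = "vn"  [terminal]
11. n3.mk = true  [A.sig > 14]
12. n7.hot = "qk"  ["qk"]
13. n7.sig = true  [A₁.mk == true]
14. n7.pre = 2  [A₀.sig - 11]
15. n8.off = "wz"  [terminal]
16. n9.off = "mz"  [terminal]
17. n10.env = "zq"  [terminal]
18. n7.lim = 13  [B.pre + 11]
19. n2.mk = true  [A₀.sig == B.lim]
20. n0.lab = false  [S.sig > 26]
21. n0.tag = 26  [S.sig]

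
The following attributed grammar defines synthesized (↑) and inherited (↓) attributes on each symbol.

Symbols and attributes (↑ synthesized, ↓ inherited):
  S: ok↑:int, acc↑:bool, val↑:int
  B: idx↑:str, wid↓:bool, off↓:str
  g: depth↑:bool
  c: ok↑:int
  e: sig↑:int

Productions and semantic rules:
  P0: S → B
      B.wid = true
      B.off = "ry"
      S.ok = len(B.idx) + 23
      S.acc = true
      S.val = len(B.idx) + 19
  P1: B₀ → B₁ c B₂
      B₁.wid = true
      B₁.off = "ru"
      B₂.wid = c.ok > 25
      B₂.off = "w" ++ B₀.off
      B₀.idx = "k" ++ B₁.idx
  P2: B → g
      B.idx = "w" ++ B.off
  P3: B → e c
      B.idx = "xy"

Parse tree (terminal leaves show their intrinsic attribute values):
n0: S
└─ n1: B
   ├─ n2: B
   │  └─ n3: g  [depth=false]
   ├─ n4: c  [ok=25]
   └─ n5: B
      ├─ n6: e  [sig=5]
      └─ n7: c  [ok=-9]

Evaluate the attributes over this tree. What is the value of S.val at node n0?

1. n1.wid = true  [true]
2. n1.off = "ry"  ["ry"]
3. n2.wid = true  [true]
4. n2.off = "ru"  ["ru"]
5. n3.depth = false  [terminal]
6. n2.idx = "wru"  ["w" ++ B.off]
7. n4.ok = 25  [terminal]
8. n5.wid = false  [c.ok > 25]
9. n5.off = "wry"  ["w" ++ B₀.off]
10. n6.sig = 5  [terminal]
11. n7.ok = -9  [terminal]
12. n5.idx = "xy"  ["xy"]
13. n1.idx = "kwru"  ["k" ++ B₁.idx]
14. n0.ok = 27  [len(B.idx) + 23]
15. n0.acc = true  [true]
16. n0.val = 23  [len(B.idx) + 19]

23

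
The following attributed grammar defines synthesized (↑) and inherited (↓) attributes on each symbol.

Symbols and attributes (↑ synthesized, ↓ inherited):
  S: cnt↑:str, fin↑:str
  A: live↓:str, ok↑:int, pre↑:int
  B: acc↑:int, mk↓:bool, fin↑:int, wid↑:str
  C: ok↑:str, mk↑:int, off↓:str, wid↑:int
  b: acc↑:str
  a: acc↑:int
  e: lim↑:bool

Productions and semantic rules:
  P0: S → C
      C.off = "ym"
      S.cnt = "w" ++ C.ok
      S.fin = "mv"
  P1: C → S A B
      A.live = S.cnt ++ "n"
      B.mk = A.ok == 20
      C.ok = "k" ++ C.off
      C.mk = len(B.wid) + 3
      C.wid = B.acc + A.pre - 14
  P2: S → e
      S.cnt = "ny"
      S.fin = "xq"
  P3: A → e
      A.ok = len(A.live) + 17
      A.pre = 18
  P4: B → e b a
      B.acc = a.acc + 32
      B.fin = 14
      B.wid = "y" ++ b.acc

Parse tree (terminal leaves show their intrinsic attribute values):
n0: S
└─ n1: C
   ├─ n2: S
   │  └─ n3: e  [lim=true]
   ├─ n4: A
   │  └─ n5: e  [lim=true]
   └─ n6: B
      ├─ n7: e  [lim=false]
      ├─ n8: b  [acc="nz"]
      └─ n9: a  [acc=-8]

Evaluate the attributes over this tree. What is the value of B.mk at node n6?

1. n1.off = "ym"  ["ym"]
2. n3.lim = true  [terminal]
3. n2.cnt = "ny"  ["ny"]
4. n2.fin = "xq"  ["xq"]
5. n4.live = "nyn"  [S.cnt ++ "n"]
6. n5.lim = true  [terminal]
7. n4.ok = 20  [len(A.live) + 17]
8. n4.pre = 18  [18]
9. n6.mk = true  [A.ok == 20]
10. n7.lim = false  [terminal]
11. n8.acc = "nz"  [terminal]
12. n9.acc = -8  [terminal]
13. n6.acc = 24  [a.acc + 32]
14. n6.fin = 14  [14]
15. n6.wid = "ynz"  ["y" ++ b.acc]
16. n1.ok = "kym"  ["k" ++ C.off]
17. n1.mk = 6  [len(B.wid) + 3]
18. n1.wid = 28  [B.acc + A.pre - 14]
19. n0.cnt = "wkym"  ["w" ++ C.ok]
20. n0.fin = "mv"  ["mv"]

true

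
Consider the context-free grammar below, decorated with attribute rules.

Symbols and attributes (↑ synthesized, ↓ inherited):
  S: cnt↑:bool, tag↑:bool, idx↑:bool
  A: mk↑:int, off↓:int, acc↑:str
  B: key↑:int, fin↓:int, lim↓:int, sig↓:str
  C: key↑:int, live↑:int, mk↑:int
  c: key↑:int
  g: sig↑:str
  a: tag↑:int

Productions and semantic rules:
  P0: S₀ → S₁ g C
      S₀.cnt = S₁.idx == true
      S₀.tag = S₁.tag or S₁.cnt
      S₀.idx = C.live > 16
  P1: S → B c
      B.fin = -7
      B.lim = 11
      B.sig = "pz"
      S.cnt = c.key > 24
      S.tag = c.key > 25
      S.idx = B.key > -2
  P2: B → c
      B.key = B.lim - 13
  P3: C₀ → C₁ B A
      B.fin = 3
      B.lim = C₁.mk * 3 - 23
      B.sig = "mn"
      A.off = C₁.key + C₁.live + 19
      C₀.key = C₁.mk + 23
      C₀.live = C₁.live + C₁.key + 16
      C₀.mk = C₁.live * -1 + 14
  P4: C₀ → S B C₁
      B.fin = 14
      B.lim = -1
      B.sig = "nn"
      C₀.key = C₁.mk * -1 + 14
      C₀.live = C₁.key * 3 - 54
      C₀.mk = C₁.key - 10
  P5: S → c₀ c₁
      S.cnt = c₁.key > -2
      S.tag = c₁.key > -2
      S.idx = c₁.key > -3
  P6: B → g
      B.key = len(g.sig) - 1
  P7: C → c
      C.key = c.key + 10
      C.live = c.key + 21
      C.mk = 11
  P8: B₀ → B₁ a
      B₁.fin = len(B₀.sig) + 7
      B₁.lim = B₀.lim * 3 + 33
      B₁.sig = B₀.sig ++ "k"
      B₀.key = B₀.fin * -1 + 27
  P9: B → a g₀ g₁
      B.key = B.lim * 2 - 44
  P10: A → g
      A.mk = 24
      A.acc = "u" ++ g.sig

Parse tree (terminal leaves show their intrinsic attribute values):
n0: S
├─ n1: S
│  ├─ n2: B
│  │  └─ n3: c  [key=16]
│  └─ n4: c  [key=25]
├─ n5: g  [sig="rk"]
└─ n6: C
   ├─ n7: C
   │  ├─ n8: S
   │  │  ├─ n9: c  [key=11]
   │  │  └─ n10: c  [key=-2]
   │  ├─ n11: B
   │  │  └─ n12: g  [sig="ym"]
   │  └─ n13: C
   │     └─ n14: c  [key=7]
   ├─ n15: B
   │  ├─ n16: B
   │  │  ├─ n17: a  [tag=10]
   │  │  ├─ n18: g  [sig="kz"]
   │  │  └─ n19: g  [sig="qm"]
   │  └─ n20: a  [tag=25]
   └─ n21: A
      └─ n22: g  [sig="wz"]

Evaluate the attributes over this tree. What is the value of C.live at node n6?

16

1. n2.fin = -7  [-7]
2. n2.lim = 11  [11]
3. n2.sig = "pz"  ["pz"]
4. n3.key = 16  [terminal]
5. n2.key = -2  [B.lim - 13]
6. n4.key = 25  [terminal]
7. n1.cnt = true  [c.key > 24]
8. n1.tag = false  [c.key > 25]
9. n1.idx = false  [B.key > -2]
10. n5.sig = "rk"  [terminal]
11. n9.key = 11  [terminal]
12. n10.key = -2  [terminal]
13. n8.cnt = false  [c₁.key > -2]
14. n8.tag = false  [c₁.key > -2]
15. n8.idx = true  [c₁.key > -3]
16. n11.fin = 14  [14]
17. n11.lim = -1  [-1]
18. n11.sig = "nn"  ["nn"]
19. n12.sig = "ym"  [terminal]
20. n11.key = 1  [len(g.sig) - 1]
21. n14.key = 7  [terminal]
22. n13.key = 17  [c.key + 10]
23. n13.live = 28  [c.key + 21]
24. n13.mk = 11  [11]
25. n7.key = 3  [C₁.mk * -1 + 14]
26. n7.live = -3  [C₁.key * 3 - 54]
27. n7.mk = 7  [C₁.key - 10]
28. n15.fin = 3  [3]
29. n15.lim = -2  [C₁.mk * 3 - 23]
30. n15.sig = "mn"  ["mn"]
31. n16.fin = 9  [len(B₀.sig) + 7]
32. n16.lim = 27  [B₀.lim * 3 + 33]
33. n16.sig = "mnk"  [B₀.sig ++ "k"]
34. n17.tag = 10  [terminal]
35. n18.sig = "kz"  [terminal]
36. n19.sig = "qm"  [terminal]
37. n16.key = 10  [B.lim * 2 - 44]
38. n20.tag = 25  [terminal]
39. n15.key = 24  [B₀.fin * -1 + 27]
40. n21.off = 19  [C₁.key + C₁.live + 19]
41. n22.sig = "wz"  [terminal]
42. n21.mk = 24  [24]
43. n21.acc = "uwz"  ["u" ++ g.sig]
44. n6.key = 30  [C₁.mk + 23]
45. n6.live = 16  [C₁.live + C₁.key + 16]
46. n6.mk = 17  [C₁.live * -1 + 14]
47. n0.cnt = false  [S₁.idx == true]
48. n0.tag = true  [S₁.tag or S₁.cnt]
49. n0.idx = false  [C.live > 16]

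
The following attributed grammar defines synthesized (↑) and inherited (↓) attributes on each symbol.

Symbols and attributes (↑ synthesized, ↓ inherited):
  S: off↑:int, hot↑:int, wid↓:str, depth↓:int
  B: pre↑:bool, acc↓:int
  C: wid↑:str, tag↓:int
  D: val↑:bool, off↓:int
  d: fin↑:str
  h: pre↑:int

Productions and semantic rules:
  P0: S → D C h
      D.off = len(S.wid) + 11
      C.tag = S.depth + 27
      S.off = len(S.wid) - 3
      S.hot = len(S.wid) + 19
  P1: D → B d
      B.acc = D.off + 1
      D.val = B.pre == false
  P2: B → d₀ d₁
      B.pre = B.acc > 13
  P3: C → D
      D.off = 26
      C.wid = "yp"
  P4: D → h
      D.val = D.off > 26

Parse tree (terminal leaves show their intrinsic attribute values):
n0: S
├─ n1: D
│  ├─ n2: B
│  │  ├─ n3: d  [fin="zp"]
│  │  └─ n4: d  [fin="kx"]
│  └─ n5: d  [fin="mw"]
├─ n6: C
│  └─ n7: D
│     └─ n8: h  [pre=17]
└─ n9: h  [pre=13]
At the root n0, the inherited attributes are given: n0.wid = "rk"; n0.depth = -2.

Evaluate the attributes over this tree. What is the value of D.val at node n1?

1. n0.wid = "rk"  [given at root]
2. n0.depth = -2  [given at root]
3. n1.off = 13  [len(S.wid) + 11]
4. n2.acc = 14  [D.off + 1]
5. n3.fin = "zp"  [terminal]
6. n4.fin = "kx"  [terminal]
7. n2.pre = true  [B.acc > 13]
8. n5.fin = "mw"  [terminal]
9. n1.val = false  [B.pre == false]
10. n6.tag = 25  [S.depth + 27]
11. n7.off = 26  [26]
12. n8.pre = 17  [terminal]
13. n7.val = false  [D.off > 26]
14. n6.wid = "yp"  ["yp"]
15. n9.pre = 13  [terminal]
16. n0.off = -1  [len(S.wid) - 3]
17. n0.hot = 21  [len(S.wid) + 19]

false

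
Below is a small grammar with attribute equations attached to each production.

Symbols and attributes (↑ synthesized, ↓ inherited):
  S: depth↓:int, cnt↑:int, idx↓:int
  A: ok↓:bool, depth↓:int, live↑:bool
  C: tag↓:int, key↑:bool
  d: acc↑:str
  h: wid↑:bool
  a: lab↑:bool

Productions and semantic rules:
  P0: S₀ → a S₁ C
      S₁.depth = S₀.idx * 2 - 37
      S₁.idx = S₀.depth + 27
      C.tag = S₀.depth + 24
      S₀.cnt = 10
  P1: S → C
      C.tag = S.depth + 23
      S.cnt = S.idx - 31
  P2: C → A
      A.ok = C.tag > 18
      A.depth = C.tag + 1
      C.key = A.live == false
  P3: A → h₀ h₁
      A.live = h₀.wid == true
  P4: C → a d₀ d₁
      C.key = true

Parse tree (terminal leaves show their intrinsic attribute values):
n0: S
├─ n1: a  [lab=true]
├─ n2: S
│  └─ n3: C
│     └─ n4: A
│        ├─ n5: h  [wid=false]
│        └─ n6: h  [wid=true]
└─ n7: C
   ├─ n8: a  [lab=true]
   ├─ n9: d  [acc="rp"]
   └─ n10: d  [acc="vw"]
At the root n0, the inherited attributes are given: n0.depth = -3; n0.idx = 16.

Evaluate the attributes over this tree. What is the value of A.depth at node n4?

1. n0.depth = -3  [given at root]
2. n0.idx = 16  [given at root]
3. n1.lab = true  [terminal]
4. n2.depth = -5  [S₀.idx * 2 - 37]
5. n2.idx = 24  [S₀.depth + 27]
6. n3.tag = 18  [S.depth + 23]
7. n4.ok = false  [C.tag > 18]
8. n4.depth = 19  [C.tag + 1]
9. n5.wid = false  [terminal]
10. n6.wid = true  [terminal]
11. n4.live = false  [h₀.wid == true]
12. n3.key = true  [A.live == false]
13. n2.cnt = -7  [S.idx - 31]
14. n7.tag = 21  [S₀.depth + 24]
15. n8.lab = true  [terminal]
16. n9.acc = "rp"  [terminal]
17. n10.acc = "vw"  [terminal]
18. n7.key = true  [true]
19. n0.cnt = 10  [10]

19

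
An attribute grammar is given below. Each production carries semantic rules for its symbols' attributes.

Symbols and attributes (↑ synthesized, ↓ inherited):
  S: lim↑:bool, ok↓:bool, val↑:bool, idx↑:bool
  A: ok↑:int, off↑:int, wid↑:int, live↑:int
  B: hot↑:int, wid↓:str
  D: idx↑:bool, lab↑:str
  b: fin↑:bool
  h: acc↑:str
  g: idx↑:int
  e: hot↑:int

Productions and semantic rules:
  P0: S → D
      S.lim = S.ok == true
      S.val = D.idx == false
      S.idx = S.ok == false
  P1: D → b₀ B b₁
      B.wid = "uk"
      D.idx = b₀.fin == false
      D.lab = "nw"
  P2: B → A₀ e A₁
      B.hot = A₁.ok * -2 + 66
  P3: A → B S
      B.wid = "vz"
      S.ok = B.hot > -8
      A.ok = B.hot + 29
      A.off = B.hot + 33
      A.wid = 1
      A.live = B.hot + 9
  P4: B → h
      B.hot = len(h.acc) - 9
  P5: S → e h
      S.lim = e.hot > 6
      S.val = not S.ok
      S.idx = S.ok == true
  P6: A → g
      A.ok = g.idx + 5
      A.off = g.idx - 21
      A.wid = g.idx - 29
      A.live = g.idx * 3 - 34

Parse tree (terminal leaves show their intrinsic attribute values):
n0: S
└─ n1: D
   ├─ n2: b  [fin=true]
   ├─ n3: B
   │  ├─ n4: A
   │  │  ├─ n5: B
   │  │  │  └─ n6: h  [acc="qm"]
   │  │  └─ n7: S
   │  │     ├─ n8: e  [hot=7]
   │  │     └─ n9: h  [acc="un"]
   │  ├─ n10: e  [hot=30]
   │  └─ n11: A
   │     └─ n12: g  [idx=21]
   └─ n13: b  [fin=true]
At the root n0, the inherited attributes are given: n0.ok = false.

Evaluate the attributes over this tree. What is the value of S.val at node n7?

1. n0.ok = false  [given at root]
2. n2.fin = true  [terminal]
3. n3.wid = "uk"  ["uk"]
4. n5.wid = "vz"  ["vz"]
5. n6.acc = "qm"  [terminal]
6. n5.hot = -7  [len(h.acc) - 9]
7. n7.ok = true  [B.hot > -8]
8. n8.hot = 7  [terminal]
9. n9.acc = "un"  [terminal]
10. n7.lim = true  [e.hot > 6]
11. n7.val = false  [not S.ok]
12. n7.idx = true  [S.ok == true]
13. n4.ok = 22  [B.hot + 29]
14. n4.off = 26  [B.hot + 33]
15. n4.wid = 1  [1]
16. n4.live = 2  [B.hot + 9]
17. n10.hot = 30  [terminal]
18. n12.idx = 21  [terminal]
19. n11.ok = 26  [g.idx + 5]
20. n11.off = 0  [g.idx - 21]
21. n11.wid = -8  [g.idx - 29]
22. n11.live = 29  [g.idx * 3 - 34]
23. n3.hot = 14  [A₁.ok * -2 + 66]
24. n13.fin = true  [terminal]
25. n1.idx = false  [b₀.fin == false]
26. n1.lab = "nw"  ["nw"]
27. n0.lim = false  [S.ok == true]
28. n0.val = true  [D.idx == false]
29. n0.idx = true  [S.ok == false]

false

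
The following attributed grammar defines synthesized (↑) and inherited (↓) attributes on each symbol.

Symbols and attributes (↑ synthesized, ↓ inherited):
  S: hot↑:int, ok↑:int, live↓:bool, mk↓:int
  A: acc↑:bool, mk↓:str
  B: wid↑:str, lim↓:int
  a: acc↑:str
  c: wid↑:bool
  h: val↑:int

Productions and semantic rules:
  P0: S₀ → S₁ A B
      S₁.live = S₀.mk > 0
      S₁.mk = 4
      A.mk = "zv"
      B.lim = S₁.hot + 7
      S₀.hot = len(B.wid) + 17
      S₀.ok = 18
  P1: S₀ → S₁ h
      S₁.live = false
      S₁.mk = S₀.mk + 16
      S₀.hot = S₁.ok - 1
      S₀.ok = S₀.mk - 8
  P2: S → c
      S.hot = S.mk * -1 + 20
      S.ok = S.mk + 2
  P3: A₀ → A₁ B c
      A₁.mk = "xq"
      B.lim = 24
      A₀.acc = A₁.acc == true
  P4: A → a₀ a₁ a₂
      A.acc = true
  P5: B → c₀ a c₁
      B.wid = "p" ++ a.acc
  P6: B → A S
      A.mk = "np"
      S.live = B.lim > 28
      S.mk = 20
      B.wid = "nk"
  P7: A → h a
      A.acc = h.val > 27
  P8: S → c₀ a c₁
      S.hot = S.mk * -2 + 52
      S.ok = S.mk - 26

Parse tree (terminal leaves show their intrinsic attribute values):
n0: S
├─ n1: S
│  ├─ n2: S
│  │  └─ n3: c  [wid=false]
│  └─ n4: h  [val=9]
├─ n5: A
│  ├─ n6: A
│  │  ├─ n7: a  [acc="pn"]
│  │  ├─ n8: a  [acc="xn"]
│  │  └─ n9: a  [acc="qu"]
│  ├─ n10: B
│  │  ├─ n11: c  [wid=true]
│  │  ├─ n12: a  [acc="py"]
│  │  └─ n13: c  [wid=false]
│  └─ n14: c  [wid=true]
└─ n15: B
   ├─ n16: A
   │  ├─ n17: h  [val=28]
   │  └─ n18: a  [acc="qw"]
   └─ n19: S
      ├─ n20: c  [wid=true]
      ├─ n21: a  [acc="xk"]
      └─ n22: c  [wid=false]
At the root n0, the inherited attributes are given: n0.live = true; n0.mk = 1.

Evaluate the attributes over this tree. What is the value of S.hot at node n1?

21

1. n0.live = true  [given at root]
2. n0.mk = 1  [given at root]
3. n1.live = true  [S₀.mk > 0]
4. n1.mk = 4  [4]
5. n2.live = false  [false]
6. n2.mk = 20  [S₀.mk + 16]
7. n3.wid = false  [terminal]
8. n2.hot = 0  [S.mk * -1 + 20]
9. n2.ok = 22  [S.mk + 2]
10. n4.val = 9  [terminal]
11. n1.hot = 21  [S₁.ok - 1]
12. n1.ok = -4  [S₀.mk - 8]
13. n5.mk = "zv"  ["zv"]
14. n6.mk = "xq"  ["xq"]
15. n7.acc = "pn"  [terminal]
16. n8.acc = "xn"  [terminal]
17. n9.acc = "qu"  [terminal]
18. n6.acc = true  [true]
19. n10.lim = 24  [24]
20. n11.wid = true  [terminal]
21. n12.acc = "py"  [terminal]
22. n13.wid = false  [terminal]
23. n10.wid = "ppy"  ["p" ++ a.acc]
24. n14.wid = true  [terminal]
25. n5.acc = true  [A₁.acc == true]
26. n15.lim = 28  [S₁.hot + 7]
27. n16.mk = "np"  ["np"]
28. n17.val = 28  [terminal]
29. n18.acc = "qw"  [terminal]
30. n16.acc = true  [h.val > 27]
31. n19.live = false  [B.lim > 28]
32. n19.mk = 20  [20]
33. n20.wid = true  [terminal]
34. n21.acc = "xk"  [terminal]
35. n22.wid = false  [terminal]
36. n19.hot = 12  [S.mk * -2 + 52]
37. n19.ok = -6  [S.mk - 26]
38. n15.wid = "nk"  ["nk"]
39. n0.hot = 19  [len(B.wid) + 17]
40. n0.ok = 18  [18]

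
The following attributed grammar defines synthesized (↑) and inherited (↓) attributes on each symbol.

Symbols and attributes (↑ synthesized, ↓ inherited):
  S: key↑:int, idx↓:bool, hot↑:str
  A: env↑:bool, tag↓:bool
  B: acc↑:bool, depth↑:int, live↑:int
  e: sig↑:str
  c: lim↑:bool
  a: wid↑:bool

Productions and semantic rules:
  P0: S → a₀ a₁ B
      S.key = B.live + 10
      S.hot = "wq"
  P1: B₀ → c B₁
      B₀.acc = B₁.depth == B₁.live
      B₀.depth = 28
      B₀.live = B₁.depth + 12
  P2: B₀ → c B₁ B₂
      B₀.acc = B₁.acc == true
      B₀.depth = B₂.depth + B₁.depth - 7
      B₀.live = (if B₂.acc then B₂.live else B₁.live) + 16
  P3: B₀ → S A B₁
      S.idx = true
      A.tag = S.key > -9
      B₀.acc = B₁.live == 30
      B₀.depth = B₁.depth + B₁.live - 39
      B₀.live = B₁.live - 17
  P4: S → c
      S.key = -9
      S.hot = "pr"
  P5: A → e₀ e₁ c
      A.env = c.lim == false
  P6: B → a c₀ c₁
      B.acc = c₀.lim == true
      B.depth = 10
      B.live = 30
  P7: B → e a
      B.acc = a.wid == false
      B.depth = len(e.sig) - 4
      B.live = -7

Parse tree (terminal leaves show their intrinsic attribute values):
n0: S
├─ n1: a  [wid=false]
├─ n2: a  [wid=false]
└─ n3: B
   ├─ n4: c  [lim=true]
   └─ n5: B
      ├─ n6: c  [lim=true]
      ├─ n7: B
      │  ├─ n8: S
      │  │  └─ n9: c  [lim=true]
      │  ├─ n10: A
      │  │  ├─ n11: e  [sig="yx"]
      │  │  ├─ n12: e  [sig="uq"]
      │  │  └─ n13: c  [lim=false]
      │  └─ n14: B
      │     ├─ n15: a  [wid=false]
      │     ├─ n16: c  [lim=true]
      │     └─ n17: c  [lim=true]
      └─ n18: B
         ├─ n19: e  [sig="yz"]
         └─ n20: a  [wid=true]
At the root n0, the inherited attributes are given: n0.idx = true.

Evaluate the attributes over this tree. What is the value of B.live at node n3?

4

1. n0.idx = true  [given at root]
2. n1.wid = false  [terminal]
3. n2.wid = false  [terminal]
4. n4.lim = true  [terminal]
5. n6.lim = true  [terminal]
6. n8.idx = true  [true]
7. n9.lim = true  [terminal]
8. n8.key = -9  [-9]
9. n8.hot = "pr"  ["pr"]
10. n10.tag = false  [S.key > -9]
11. n11.sig = "yx"  [terminal]
12. n12.sig = "uq"  [terminal]
13. n13.lim = false  [terminal]
14. n10.env = true  [c.lim == false]
15. n15.wid = false  [terminal]
16. n16.lim = true  [terminal]
17. n17.lim = true  [terminal]
18. n14.acc = true  [c₀.lim == true]
19. n14.depth = 10  [10]
20. n14.live = 30  [30]
21. n7.acc = true  [B₁.live == 30]
22. n7.depth = 1  [B₁.depth + B₁.live - 39]
23. n7.live = 13  [B₁.live - 17]
24. n19.sig = "yz"  [terminal]
25. n20.wid = true  [terminal]
26. n18.acc = false  [a.wid == false]
27. n18.depth = -2  [len(e.sig) - 4]
28. n18.live = -7  [-7]
29. n5.acc = true  [B₁.acc == true]
30. n5.depth = -8  [B₂.depth + B₁.depth - 7]
31. n5.live = 29  [(if B₂.acc then B₂.live else B₁.live) + 16]
32. n3.acc = false  [B₁.depth == B₁.live]
33. n3.depth = 28  [28]
34. n3.live = 4  [B₁.depth + 12]
35. n0.key = 14  [B.live + 10]
36. n0.hot = "wq"  ["wq"]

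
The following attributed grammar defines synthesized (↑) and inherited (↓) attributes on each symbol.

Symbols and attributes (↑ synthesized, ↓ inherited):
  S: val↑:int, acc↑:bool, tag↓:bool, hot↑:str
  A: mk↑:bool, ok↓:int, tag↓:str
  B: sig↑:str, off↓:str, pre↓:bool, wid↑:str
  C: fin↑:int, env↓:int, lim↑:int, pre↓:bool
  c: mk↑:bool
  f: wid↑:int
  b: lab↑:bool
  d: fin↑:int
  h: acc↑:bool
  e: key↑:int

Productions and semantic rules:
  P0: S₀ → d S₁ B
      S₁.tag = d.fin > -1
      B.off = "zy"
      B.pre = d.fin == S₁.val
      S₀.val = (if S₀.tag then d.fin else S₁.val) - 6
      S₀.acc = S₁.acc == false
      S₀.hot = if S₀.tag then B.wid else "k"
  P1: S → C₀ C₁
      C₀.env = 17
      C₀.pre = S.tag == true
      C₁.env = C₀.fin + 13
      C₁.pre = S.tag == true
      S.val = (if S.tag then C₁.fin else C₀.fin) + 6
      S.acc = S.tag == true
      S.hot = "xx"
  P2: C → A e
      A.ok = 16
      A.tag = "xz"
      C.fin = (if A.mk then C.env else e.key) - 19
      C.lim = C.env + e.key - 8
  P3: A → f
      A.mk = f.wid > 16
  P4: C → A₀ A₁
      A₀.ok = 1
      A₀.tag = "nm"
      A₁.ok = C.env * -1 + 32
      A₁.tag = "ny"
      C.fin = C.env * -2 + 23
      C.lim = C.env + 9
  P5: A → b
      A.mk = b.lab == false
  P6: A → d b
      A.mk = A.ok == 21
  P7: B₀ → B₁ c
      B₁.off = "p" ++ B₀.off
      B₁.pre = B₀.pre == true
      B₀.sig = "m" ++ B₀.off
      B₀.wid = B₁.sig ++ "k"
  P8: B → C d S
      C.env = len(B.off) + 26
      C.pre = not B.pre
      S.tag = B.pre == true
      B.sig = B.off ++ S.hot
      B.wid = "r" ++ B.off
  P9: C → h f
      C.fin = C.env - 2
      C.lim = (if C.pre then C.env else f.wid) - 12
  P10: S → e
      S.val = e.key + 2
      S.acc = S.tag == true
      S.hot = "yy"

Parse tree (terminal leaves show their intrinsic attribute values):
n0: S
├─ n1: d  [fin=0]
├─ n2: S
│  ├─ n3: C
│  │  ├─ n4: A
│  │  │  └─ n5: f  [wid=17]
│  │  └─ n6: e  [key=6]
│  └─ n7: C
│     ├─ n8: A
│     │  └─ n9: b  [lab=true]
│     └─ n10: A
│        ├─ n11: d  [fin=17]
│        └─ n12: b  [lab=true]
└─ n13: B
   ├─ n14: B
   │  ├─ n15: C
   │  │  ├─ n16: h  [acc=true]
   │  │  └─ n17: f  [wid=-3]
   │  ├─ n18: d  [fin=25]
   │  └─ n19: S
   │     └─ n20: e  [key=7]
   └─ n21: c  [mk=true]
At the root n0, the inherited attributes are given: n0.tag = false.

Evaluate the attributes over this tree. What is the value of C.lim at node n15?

17

1. n0.tag = false  [given at root]
2. n1.fin = 0  [terminal]
3. n2.tag = true  [d.fin > -1]
4. n3.env = 17  [17]
5. n3.pre = true  [S.tag == true]
6. n4.ok = 16  [16]
7. n4.tag = "xz"  ["xz"]
8. n5.wid = 17  [terminal]
9. n4.mk = true  [f.wid > 16]
10. n6.key = 6  [terminal]
11. n3.fin = -2  [(if A.mk then C.env else e.key) - 19]
12. n3.lim = 15  [C.env + e.key - 8]
13. n7.env = 11  [C₀.fin + 13]
14. n7.pre = true  [S.tag == true]
15. n8.ok = 1  [1]
16. n8.tag = "nm"  ["nm"]
17. n9.lab = true  [terminal]
18. n8.mk = false  [b.lab == false]
19. n10.ok = 21  [C.env * -1 + 32]
20. n10.tag = "ny"  ["ny"]
21. n11.fin = 17  [terminal]
22. n12.lab = true  [terminal]
23. n10.mk = true  [A.ok == 21]
24. n7.fin = 1  [C.env * -2 + 23]
25. n7.lim = 20  [C.env + 9]
26. n2.val = 7  [(if S.tag then C₁.fin else C₀.fin) + 6]
27. n2.acc = true  [S.tag == true]
28. n2.hot = "xx"  ["xx"]
29. n13.off = "zy"  ["zy"]
30. n13.pre = false  [d.fin == S₁.val]
31. n14.off = "pzy"  ["p" ++ B₀.off]
32. n14.pre = false  [B₀.pre == true]
33. n15.env = 29  [len(B.off) + 26]
34. n15.pre = true  [not B.pre]
35. n16.acc = true  [terminal]
36. n17.wid = -3  [terminal]
37. n15.fin = 27  [C.env - 2]
38. n15.lim = 17  [(if C.pre then C.env else f.wid) - 12]
39. n18.fin = 25  [terminal]
40. n19.tag = false  [B.pre == true]
41. n20.key = 7  [terminal]
42. n19.val = 9  [e.key + 2]
43. n19.acc = false  [S.tag == true]
44. n19.hot = "yy"  ["yy"]
45. n14.sig = "pzyyy"  [B.off ++ S.hot]
46. n14.wid = "rpzy"  ["r" ++ B.off]
47. n21.mk = true  [terminal]
48. n13.sig = "mzy"  ["m" ++ B₀.off]
49. n13.wid = "pzyyyk"  [B₁.sig ++ "k"]
50. n0.val = 1  [(if S₀.tag then d.fin else S₁.val) - 6]
51. n0.acc = false  [S₁.acc == false]
52. n0.hot = "k"  [if S₀.tag then B.wid else "k"]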